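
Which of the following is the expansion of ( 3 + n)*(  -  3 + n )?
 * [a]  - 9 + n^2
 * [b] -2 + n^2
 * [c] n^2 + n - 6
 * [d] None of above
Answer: a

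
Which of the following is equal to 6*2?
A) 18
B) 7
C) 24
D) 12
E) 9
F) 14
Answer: D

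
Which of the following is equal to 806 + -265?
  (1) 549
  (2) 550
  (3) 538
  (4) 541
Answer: 4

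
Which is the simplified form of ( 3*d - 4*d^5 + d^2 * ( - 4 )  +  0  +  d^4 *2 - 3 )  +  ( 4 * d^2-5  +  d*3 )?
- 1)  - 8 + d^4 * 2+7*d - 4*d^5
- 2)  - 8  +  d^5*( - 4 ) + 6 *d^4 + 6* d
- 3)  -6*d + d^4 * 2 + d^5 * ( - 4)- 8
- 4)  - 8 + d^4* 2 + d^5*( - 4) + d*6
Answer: 4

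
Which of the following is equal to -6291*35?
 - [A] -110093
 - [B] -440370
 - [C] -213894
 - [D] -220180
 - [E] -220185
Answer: E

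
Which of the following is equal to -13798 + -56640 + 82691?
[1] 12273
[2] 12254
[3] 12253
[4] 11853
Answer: 3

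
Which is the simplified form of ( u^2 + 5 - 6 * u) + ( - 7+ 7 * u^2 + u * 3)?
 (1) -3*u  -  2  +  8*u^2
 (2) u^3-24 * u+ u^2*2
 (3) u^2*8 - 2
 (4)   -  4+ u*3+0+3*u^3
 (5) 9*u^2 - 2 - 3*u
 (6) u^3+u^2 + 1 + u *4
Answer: 1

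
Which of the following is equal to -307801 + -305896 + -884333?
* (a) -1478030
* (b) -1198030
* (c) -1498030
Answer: c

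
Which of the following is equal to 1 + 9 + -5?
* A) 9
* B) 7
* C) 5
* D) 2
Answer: C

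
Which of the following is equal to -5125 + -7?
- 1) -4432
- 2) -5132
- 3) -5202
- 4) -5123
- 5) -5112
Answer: 2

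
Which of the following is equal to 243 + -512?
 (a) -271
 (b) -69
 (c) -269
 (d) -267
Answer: c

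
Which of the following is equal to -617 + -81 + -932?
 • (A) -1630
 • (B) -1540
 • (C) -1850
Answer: A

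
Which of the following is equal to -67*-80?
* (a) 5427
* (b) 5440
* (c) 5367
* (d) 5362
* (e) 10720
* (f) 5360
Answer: f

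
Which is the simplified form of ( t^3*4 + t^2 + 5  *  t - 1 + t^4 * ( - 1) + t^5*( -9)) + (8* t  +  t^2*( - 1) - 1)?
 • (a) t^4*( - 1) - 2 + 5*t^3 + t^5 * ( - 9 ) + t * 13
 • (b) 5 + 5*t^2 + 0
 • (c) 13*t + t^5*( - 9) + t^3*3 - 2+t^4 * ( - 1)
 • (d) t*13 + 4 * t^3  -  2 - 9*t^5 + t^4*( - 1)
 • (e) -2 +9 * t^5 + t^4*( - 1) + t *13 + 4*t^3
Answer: d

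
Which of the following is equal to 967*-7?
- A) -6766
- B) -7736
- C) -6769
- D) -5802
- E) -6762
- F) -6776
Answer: C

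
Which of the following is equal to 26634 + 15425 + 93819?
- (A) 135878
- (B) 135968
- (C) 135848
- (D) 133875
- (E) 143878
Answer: A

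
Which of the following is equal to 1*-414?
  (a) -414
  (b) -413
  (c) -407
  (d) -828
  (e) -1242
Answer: a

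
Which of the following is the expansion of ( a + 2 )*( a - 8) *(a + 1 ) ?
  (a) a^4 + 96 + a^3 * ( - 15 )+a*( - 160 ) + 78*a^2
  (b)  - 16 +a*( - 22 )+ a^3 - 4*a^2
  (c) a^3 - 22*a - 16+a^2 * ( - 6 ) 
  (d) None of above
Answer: d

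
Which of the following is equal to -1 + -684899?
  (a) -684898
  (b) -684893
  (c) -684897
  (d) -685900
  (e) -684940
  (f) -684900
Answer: f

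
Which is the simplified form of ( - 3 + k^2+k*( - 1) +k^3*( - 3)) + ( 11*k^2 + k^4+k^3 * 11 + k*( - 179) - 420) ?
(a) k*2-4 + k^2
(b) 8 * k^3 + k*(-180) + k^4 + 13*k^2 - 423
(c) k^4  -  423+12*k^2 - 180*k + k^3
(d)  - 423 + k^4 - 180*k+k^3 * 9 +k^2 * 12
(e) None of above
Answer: e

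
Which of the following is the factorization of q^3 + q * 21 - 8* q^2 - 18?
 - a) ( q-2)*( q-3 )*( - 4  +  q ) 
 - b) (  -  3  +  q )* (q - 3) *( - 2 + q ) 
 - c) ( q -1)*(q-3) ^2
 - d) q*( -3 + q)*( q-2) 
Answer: b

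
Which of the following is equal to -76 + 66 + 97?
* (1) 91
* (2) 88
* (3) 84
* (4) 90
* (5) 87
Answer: 5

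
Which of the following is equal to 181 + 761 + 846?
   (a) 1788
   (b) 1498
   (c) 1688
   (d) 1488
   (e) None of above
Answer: a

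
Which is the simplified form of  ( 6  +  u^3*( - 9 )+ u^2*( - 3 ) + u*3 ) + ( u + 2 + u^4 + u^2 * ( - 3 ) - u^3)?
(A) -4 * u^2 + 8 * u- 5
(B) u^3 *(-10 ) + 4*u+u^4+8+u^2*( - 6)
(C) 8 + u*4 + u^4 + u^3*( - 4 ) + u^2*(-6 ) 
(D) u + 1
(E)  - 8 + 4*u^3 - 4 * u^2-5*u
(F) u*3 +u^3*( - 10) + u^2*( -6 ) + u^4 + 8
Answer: B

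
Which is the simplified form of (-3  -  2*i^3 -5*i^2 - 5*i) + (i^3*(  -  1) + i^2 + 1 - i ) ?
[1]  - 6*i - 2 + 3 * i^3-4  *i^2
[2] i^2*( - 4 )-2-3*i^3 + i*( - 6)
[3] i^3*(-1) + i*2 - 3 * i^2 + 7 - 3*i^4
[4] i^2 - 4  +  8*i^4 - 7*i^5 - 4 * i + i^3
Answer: 2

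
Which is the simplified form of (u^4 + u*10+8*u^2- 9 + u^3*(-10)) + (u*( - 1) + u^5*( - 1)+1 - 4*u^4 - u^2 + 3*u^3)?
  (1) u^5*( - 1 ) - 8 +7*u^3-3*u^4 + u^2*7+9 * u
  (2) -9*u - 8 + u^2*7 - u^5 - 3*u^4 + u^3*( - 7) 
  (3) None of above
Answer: 3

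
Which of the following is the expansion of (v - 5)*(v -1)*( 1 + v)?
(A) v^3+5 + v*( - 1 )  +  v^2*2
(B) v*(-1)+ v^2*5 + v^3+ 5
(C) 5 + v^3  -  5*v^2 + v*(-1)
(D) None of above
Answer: C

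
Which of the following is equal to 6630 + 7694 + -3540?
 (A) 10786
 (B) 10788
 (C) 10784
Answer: C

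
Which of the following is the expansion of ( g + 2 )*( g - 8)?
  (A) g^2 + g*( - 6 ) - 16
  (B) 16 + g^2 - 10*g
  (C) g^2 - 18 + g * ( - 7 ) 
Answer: A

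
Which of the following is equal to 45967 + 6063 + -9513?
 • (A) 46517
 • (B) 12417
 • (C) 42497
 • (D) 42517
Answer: D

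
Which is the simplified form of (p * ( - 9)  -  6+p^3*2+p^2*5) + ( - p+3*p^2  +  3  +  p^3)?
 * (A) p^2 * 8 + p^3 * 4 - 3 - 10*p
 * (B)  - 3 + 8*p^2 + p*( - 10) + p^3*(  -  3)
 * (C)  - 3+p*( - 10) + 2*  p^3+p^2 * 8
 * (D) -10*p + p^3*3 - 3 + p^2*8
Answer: D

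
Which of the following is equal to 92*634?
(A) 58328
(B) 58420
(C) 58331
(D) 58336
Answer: A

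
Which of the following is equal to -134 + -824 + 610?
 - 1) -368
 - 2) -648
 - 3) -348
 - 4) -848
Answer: 3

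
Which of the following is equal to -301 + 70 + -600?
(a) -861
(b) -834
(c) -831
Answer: c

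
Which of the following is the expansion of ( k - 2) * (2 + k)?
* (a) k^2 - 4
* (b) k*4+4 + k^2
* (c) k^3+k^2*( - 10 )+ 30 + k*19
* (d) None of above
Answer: a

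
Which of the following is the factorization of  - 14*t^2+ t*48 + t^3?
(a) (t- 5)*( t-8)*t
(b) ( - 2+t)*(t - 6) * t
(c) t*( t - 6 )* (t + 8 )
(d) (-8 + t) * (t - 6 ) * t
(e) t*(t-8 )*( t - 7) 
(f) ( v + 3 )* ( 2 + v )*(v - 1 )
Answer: d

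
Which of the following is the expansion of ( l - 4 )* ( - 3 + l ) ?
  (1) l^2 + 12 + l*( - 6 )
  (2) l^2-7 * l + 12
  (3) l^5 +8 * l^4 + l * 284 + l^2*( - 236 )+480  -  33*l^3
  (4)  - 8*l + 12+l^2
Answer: 2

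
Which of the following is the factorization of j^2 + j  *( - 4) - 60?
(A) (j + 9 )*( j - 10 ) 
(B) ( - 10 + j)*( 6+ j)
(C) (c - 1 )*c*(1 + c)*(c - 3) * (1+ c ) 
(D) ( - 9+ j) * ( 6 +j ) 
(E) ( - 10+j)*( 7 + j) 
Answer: B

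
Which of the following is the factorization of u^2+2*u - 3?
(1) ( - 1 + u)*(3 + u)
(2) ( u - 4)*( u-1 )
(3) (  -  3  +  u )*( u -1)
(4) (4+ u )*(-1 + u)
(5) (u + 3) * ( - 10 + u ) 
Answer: 1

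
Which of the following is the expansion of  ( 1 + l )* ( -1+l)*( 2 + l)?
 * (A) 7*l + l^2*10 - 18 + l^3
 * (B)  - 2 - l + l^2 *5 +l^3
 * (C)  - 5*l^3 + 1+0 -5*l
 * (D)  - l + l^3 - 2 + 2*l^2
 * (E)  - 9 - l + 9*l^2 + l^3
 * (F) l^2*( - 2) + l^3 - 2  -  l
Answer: D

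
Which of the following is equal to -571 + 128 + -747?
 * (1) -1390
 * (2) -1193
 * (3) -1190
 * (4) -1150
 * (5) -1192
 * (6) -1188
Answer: 3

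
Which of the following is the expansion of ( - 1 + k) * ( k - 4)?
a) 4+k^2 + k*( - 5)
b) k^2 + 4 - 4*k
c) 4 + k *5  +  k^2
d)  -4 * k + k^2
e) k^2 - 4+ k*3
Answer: a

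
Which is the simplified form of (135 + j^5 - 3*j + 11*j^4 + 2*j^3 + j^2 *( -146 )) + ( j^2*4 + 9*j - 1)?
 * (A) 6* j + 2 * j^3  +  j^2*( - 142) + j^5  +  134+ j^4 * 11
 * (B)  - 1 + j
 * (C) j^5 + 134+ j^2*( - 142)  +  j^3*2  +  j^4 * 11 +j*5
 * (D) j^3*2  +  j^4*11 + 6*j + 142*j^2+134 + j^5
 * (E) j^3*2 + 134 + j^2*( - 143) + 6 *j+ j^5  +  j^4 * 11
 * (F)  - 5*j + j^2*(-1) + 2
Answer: A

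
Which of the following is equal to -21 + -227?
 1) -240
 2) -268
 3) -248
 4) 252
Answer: 3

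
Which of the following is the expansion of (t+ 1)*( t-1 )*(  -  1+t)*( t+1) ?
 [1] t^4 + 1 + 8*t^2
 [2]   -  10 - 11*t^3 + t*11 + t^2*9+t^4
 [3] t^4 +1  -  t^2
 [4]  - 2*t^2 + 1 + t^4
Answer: 4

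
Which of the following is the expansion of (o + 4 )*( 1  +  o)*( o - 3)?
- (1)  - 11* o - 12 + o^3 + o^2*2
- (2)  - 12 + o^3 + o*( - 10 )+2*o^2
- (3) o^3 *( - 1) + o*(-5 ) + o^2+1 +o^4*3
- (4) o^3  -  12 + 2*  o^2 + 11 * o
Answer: 1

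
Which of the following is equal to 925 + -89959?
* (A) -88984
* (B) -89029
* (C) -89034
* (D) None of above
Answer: C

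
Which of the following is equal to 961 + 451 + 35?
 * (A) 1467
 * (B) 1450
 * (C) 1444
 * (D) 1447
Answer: D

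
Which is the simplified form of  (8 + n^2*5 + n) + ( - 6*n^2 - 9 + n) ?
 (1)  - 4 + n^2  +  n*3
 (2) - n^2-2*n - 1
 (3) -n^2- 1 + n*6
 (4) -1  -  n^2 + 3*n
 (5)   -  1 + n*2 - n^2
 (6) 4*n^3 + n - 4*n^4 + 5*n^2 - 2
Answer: 5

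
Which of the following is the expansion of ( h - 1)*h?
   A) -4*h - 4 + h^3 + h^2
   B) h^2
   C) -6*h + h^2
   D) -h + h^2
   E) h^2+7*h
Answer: D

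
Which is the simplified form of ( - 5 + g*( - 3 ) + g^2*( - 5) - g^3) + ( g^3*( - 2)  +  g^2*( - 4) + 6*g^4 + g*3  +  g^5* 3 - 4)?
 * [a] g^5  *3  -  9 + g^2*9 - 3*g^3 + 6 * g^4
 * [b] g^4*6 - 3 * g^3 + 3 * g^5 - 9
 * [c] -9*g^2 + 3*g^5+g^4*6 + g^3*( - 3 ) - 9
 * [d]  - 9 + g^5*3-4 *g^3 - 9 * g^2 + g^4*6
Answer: c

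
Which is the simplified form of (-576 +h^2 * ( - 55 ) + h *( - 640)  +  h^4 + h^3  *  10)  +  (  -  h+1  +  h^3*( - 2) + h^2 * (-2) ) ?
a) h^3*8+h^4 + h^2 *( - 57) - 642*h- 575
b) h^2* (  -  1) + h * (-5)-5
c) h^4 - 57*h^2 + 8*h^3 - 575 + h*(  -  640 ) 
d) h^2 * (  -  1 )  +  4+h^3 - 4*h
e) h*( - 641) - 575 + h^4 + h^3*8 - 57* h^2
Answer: e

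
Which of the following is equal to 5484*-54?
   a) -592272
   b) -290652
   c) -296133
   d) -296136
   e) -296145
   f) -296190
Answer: d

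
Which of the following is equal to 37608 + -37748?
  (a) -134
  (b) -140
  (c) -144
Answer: b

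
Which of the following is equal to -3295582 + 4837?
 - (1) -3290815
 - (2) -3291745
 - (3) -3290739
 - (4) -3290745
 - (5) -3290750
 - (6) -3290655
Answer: 4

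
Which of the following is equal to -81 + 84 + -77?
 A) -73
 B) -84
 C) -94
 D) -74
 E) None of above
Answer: D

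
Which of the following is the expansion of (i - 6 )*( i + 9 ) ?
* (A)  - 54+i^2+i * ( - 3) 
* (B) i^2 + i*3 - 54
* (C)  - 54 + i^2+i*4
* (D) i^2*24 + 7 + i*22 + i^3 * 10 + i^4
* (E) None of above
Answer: B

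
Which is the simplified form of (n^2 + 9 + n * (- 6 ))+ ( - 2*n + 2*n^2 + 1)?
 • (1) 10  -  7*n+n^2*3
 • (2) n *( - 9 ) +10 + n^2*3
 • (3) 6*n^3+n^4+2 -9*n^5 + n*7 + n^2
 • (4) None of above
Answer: 4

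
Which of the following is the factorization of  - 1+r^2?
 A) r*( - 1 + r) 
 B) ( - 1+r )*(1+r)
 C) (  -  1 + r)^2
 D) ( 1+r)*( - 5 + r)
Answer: B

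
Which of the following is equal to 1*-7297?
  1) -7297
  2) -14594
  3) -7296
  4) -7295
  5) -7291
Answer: 1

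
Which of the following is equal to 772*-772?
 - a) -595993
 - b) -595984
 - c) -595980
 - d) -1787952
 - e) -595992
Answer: b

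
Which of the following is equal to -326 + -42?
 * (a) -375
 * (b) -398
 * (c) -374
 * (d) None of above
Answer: d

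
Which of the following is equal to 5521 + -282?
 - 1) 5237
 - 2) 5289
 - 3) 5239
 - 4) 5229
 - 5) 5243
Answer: 3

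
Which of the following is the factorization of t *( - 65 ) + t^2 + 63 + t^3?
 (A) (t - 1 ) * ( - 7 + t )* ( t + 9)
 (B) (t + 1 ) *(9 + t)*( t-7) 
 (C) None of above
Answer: A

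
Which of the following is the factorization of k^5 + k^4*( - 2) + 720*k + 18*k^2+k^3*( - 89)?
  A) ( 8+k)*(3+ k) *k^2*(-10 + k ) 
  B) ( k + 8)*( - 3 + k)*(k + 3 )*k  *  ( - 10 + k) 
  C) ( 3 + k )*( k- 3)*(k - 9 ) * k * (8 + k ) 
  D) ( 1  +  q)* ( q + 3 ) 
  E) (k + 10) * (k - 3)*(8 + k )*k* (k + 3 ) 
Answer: B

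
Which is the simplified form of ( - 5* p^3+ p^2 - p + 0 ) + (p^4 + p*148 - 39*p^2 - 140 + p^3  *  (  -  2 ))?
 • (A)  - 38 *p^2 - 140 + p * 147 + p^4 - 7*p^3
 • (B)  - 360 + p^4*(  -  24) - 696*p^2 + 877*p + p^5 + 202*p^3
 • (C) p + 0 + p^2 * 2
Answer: A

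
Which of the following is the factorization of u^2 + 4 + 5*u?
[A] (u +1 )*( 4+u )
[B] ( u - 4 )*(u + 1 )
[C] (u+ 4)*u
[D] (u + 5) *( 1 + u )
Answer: A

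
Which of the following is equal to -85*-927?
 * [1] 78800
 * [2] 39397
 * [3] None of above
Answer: 3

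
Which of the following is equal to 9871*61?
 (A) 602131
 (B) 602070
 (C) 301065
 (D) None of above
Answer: A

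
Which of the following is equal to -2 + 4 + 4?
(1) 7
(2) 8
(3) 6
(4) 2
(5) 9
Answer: 3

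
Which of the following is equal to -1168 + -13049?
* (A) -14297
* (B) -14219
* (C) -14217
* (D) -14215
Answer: C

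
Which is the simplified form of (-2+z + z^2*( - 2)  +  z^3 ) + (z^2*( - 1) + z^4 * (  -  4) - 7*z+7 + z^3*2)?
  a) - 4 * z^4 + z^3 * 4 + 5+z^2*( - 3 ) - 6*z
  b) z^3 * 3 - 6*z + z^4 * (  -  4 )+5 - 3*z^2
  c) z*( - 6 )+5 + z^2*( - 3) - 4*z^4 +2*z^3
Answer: b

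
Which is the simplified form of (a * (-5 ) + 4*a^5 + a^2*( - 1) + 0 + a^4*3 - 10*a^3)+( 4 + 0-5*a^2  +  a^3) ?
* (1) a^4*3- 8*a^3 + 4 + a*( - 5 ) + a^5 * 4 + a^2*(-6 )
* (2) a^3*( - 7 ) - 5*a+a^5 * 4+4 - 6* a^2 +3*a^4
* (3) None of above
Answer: 3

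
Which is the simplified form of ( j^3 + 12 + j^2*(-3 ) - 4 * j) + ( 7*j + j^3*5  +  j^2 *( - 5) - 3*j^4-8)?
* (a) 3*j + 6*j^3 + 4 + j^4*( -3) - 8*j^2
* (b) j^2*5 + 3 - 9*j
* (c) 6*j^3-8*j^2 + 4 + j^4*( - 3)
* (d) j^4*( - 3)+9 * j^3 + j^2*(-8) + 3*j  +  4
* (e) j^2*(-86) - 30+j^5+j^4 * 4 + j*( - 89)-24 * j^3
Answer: a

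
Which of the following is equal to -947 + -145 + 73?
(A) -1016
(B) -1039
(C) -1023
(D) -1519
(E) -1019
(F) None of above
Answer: E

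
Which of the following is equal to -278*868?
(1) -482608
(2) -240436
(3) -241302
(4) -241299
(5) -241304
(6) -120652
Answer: 5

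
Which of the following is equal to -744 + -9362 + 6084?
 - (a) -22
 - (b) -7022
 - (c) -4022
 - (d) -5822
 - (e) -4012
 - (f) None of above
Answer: c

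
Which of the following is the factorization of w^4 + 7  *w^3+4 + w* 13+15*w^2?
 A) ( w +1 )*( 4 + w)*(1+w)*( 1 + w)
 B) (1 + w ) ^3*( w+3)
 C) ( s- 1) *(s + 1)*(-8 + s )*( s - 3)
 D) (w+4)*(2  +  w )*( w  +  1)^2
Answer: A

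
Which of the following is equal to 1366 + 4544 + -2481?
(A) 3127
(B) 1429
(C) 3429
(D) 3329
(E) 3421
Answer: C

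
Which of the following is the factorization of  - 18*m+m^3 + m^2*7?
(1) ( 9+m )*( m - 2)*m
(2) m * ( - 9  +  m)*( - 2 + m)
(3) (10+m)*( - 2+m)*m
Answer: 1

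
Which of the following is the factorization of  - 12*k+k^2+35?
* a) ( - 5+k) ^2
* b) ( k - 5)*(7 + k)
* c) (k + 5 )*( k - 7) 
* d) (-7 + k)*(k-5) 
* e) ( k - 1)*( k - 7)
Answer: d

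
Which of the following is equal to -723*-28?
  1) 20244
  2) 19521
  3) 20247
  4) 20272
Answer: 1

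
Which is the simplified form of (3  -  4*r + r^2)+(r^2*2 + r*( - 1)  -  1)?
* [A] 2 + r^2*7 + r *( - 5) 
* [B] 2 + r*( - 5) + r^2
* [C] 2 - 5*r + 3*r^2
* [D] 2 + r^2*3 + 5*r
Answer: C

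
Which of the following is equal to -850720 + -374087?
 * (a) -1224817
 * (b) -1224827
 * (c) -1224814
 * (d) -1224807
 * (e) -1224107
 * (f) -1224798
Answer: d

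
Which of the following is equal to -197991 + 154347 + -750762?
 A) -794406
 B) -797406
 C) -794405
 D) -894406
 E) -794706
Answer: A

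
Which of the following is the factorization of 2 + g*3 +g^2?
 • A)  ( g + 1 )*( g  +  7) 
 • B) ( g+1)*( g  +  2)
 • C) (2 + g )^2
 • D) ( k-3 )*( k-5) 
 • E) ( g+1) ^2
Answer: B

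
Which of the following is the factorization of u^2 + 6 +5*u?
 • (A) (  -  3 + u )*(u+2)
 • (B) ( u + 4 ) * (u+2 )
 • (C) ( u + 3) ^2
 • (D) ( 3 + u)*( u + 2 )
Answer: D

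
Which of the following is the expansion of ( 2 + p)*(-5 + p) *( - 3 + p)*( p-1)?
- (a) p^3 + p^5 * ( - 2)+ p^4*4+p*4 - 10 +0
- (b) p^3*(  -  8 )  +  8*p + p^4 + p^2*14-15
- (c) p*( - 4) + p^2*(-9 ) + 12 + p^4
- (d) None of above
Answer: d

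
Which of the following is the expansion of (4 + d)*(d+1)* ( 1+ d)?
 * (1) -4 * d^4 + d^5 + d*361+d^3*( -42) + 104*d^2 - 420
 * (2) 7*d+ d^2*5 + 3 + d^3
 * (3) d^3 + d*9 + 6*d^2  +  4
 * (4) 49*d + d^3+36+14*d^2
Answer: 3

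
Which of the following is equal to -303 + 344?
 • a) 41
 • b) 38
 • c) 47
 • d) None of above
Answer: a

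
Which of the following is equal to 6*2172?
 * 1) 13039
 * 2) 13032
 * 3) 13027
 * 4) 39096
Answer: 2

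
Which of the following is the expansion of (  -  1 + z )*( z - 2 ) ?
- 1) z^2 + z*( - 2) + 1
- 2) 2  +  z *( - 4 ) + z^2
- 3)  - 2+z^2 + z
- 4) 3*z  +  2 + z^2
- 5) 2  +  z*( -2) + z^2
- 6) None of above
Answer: 6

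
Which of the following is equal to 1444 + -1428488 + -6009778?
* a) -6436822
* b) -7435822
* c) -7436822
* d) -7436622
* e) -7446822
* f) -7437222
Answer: c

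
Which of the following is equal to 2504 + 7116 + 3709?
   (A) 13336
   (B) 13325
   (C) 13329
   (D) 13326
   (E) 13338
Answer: C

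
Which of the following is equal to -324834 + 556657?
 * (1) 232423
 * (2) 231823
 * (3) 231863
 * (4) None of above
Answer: 2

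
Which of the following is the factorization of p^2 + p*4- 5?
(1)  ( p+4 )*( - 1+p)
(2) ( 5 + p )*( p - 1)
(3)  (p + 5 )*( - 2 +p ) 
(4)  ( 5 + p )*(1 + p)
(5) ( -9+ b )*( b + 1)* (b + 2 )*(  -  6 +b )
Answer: 2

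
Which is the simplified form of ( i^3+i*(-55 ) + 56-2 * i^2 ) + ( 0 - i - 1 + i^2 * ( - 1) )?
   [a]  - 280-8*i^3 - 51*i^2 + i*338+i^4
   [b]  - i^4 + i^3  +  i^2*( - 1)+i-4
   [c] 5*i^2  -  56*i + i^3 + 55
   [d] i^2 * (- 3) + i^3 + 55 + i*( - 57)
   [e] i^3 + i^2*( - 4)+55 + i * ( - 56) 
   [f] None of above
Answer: f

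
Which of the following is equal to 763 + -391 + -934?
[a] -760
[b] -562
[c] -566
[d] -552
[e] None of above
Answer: b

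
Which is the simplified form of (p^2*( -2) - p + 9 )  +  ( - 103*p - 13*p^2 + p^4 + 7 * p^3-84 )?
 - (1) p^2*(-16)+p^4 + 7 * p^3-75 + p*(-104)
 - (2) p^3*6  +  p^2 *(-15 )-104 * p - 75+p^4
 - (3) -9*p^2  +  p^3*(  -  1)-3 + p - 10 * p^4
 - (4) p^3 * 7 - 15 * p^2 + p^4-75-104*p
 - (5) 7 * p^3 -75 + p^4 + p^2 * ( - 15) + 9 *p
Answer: 4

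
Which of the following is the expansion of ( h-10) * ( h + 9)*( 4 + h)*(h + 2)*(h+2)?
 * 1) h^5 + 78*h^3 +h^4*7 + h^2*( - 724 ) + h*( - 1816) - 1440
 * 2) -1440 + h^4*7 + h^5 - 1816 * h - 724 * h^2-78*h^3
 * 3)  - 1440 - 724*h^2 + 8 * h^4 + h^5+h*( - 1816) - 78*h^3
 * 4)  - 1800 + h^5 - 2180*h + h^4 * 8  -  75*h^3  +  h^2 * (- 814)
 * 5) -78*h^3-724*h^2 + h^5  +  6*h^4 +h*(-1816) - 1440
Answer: 2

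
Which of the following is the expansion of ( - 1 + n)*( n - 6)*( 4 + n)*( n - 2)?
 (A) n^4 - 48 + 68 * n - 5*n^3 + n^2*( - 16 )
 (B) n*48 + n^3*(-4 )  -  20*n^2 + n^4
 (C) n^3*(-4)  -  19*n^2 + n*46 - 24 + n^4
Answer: A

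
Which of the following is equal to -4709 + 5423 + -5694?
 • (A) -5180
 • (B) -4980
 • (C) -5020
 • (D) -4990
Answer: B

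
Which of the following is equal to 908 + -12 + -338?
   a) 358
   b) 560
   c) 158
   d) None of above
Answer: d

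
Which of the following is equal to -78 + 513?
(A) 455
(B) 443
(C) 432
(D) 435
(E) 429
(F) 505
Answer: D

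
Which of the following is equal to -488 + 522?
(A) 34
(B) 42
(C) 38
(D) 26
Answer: A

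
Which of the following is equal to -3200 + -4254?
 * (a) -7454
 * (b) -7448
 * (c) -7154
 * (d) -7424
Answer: a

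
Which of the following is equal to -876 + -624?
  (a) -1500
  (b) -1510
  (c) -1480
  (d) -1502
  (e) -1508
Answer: a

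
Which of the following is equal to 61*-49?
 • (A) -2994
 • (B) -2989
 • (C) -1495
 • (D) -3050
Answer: B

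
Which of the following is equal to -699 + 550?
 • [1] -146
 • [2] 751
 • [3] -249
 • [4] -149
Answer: 4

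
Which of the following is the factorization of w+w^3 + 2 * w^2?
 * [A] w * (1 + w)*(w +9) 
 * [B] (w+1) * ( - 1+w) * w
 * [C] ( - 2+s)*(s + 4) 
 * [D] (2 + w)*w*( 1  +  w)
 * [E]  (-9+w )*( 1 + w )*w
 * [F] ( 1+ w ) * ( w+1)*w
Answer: F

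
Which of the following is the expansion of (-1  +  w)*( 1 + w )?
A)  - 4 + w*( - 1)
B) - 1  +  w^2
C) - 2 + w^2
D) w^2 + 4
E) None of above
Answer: B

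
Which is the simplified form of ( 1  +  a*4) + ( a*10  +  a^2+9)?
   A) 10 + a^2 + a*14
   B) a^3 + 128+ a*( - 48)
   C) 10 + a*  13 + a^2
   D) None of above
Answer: A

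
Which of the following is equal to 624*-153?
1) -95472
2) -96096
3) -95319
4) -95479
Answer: 1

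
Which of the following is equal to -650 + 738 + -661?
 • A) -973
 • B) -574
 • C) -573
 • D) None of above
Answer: C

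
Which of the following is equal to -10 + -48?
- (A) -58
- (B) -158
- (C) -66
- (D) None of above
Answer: A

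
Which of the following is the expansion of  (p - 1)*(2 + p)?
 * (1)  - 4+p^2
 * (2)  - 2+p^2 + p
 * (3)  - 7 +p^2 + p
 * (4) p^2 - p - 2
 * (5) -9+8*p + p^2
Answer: 2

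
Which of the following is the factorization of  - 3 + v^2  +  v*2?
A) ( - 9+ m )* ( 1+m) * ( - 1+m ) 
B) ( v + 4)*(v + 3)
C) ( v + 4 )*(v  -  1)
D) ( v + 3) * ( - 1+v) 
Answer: D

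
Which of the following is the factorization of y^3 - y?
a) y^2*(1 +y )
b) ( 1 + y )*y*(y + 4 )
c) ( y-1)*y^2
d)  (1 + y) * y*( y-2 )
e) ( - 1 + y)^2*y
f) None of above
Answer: f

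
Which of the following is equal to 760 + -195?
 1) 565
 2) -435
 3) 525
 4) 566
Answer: 1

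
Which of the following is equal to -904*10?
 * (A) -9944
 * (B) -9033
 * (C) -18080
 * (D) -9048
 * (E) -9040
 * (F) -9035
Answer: E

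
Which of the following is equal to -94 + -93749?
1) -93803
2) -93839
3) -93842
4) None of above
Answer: 4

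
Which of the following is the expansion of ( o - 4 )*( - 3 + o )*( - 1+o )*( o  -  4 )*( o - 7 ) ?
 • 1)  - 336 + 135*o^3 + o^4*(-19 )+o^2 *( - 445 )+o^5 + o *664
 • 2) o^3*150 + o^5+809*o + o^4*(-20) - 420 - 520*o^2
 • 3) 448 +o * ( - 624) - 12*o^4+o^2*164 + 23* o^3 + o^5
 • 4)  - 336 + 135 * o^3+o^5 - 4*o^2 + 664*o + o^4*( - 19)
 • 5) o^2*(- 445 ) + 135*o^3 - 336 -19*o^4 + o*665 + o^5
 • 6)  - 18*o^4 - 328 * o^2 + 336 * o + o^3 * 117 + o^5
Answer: 1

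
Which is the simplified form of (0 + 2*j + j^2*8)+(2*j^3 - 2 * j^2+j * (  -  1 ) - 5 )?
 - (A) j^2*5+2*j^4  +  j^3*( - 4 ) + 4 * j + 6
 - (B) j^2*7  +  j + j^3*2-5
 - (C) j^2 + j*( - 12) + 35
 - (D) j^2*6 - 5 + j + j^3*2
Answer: D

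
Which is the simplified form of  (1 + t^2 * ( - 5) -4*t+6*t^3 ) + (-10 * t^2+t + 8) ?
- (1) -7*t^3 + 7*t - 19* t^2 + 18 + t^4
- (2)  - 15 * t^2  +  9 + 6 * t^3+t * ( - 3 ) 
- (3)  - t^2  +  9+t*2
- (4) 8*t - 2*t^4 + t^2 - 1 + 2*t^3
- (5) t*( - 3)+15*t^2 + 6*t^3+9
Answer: 2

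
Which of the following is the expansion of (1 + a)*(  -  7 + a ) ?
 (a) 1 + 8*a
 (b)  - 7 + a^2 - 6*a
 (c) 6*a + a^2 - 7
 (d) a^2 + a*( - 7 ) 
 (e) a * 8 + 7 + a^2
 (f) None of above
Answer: b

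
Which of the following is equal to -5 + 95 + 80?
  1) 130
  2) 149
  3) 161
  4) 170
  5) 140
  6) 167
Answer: 4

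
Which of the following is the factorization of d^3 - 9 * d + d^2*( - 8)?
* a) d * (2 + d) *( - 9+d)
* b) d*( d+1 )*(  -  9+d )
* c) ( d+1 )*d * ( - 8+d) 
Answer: b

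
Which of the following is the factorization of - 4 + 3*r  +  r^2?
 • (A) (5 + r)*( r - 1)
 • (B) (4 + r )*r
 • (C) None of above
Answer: C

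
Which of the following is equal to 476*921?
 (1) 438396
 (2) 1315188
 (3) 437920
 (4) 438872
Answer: 1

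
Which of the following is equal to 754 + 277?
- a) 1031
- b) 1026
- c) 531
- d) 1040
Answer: a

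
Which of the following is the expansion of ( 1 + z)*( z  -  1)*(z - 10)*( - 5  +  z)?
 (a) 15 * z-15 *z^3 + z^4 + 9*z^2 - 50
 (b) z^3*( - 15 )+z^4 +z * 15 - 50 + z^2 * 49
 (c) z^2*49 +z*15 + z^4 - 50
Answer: b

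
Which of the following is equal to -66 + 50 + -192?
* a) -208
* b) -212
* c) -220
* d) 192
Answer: a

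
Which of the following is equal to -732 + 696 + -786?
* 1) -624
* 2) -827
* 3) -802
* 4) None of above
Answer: 4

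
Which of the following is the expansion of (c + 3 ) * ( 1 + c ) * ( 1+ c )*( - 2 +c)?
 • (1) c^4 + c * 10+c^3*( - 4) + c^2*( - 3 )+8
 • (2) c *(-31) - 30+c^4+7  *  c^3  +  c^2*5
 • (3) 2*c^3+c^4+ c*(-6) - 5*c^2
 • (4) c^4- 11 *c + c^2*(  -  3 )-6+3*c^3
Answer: 4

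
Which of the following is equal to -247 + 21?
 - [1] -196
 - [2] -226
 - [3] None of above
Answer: 2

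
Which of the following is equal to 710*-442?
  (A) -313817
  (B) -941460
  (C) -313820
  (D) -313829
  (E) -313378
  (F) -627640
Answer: C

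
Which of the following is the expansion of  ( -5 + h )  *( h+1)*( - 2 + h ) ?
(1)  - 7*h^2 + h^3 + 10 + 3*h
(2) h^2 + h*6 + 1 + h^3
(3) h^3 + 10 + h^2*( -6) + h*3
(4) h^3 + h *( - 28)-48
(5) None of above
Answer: 3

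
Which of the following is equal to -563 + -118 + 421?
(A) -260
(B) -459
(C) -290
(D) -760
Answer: A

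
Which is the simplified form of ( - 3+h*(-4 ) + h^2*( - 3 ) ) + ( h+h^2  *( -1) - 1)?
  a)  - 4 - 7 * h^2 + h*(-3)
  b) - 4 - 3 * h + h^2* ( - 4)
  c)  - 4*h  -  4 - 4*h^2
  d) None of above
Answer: b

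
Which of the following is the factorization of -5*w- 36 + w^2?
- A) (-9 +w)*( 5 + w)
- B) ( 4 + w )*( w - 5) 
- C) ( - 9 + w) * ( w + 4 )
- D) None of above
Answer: C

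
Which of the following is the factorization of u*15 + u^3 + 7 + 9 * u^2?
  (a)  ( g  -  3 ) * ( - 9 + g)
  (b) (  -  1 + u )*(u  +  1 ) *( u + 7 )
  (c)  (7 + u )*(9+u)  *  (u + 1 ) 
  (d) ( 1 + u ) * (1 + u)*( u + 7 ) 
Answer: d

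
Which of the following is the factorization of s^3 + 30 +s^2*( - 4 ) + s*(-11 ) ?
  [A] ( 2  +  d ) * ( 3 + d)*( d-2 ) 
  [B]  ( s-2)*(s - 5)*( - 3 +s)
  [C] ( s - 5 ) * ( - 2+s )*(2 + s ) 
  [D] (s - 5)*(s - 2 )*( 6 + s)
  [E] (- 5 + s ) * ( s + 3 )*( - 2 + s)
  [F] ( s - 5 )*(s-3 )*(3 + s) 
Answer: E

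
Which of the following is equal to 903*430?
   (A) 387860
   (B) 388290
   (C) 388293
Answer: B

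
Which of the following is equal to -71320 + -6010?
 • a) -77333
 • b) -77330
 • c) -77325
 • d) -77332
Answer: b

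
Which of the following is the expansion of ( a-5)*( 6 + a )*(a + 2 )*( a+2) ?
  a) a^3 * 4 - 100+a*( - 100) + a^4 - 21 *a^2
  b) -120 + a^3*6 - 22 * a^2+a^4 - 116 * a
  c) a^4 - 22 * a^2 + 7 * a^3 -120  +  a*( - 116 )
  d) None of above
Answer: d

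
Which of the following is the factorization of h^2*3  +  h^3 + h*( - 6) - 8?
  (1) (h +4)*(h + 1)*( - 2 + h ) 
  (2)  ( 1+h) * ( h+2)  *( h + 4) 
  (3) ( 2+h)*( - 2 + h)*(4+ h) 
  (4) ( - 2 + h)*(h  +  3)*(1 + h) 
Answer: 1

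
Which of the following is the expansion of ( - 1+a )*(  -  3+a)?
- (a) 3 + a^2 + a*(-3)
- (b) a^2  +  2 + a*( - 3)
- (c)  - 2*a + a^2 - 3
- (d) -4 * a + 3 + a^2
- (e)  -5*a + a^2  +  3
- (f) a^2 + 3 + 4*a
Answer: d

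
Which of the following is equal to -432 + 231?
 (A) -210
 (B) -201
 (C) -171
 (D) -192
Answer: B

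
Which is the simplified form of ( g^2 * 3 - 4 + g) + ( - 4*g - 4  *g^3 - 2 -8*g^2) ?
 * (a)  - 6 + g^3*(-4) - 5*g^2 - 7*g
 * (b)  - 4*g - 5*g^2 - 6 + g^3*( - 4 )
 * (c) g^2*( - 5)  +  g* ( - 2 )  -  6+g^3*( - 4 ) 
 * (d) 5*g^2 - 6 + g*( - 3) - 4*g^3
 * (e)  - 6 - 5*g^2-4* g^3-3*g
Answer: e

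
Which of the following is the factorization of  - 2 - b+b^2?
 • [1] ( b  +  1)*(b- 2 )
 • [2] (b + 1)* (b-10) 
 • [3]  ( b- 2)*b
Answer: 1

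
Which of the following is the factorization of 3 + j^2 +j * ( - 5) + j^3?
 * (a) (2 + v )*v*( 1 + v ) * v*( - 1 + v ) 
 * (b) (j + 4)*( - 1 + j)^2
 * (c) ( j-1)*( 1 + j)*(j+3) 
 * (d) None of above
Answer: d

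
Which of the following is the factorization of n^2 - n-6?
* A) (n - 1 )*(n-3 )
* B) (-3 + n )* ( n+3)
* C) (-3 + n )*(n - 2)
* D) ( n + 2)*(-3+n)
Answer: D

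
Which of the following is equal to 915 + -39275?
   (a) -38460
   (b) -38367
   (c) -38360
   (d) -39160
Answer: c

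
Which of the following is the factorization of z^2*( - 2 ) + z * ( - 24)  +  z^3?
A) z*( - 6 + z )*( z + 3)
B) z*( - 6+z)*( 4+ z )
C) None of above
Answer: B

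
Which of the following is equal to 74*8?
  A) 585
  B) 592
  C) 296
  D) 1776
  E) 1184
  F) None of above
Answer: B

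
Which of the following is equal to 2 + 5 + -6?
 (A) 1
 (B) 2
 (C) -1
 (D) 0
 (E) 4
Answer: A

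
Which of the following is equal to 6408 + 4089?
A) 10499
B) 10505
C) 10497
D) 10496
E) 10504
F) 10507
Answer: C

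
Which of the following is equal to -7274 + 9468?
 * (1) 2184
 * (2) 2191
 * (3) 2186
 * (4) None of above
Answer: 4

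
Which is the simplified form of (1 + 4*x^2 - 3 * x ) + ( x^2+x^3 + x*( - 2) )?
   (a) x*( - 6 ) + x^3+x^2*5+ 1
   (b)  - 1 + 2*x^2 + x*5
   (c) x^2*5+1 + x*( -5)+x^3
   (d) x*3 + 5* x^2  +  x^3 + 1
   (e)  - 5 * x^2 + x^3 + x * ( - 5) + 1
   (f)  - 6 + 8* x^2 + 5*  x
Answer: c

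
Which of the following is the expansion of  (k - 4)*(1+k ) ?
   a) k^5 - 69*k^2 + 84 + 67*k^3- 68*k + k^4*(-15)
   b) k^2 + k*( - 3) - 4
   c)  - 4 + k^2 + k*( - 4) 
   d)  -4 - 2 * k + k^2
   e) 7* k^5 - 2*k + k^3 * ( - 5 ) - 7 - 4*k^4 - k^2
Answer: b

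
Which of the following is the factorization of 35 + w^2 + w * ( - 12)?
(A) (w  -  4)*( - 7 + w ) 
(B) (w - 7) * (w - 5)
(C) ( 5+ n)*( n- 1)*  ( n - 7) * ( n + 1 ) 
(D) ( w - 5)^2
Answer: B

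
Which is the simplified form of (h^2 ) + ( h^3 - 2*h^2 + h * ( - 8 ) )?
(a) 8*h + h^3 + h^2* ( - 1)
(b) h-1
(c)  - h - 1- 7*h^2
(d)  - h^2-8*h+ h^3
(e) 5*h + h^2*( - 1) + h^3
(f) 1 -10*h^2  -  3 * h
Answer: d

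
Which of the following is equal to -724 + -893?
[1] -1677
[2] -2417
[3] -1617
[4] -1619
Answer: 3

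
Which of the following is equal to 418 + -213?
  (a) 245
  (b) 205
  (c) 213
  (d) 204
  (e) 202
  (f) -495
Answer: b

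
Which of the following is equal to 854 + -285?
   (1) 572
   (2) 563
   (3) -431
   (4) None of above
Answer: 4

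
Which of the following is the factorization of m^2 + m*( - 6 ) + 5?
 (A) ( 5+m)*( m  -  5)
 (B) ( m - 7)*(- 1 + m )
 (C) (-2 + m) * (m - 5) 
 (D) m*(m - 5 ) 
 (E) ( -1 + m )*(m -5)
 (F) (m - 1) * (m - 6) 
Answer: E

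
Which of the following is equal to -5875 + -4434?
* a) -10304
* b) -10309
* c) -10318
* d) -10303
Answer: b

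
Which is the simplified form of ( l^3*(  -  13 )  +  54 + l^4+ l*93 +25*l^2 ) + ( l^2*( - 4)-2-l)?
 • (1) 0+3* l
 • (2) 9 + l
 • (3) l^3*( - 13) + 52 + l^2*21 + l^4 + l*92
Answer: 3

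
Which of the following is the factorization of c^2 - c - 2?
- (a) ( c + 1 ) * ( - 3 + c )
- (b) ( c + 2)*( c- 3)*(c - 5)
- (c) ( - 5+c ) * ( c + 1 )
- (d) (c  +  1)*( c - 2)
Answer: d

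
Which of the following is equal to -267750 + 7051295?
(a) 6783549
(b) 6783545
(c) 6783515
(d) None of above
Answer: b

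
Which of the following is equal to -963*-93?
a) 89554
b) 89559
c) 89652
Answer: b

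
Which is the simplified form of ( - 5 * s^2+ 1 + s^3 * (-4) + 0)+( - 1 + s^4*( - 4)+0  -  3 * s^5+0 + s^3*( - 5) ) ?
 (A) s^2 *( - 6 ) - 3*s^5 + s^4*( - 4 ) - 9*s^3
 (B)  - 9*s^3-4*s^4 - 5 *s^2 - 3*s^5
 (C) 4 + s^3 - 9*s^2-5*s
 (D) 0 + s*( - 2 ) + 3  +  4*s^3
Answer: B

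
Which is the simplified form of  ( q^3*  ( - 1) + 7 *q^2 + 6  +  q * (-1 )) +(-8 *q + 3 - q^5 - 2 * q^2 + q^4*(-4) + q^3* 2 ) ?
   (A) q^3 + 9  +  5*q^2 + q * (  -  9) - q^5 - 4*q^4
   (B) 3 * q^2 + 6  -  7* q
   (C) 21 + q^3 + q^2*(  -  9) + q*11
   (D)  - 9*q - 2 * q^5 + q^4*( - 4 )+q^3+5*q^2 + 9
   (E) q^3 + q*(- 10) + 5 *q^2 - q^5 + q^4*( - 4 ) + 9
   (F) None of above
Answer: A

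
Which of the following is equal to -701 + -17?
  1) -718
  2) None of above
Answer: 1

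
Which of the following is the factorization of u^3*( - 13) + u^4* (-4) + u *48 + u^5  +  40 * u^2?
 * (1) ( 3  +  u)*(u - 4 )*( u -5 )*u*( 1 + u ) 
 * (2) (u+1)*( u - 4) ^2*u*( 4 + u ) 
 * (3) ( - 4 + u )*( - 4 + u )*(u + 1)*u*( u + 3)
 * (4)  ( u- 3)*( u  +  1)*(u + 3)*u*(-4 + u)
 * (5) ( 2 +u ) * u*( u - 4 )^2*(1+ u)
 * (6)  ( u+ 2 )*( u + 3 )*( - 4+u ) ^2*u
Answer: 3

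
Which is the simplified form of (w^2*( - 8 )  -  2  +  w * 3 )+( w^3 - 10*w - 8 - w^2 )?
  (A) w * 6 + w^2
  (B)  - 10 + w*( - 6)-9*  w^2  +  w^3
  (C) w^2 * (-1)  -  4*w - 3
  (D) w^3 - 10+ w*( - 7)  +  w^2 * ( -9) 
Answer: D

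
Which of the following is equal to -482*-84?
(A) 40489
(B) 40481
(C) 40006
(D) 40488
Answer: D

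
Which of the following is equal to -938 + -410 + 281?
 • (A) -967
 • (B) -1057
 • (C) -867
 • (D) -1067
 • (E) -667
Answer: D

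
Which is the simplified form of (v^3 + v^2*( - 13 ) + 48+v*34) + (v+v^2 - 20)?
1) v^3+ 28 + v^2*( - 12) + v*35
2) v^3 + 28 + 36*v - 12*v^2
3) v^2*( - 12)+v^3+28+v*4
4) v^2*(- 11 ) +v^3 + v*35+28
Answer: 1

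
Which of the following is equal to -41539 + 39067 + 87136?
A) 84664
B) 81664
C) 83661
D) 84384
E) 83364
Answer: A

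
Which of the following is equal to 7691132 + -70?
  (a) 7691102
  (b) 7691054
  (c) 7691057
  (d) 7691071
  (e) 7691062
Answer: e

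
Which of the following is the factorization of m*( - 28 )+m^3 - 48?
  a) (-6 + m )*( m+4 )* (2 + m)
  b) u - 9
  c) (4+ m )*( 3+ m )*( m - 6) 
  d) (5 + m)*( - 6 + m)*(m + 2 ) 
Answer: a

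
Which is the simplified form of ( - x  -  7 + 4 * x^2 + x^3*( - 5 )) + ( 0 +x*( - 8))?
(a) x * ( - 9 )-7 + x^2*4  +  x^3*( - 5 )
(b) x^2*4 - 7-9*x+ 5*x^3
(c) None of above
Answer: a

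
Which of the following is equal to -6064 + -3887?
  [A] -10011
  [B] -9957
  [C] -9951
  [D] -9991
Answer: C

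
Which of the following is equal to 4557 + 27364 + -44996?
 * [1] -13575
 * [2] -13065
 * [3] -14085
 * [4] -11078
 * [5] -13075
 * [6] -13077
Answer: 5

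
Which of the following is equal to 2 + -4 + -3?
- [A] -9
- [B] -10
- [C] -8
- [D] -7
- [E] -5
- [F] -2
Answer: E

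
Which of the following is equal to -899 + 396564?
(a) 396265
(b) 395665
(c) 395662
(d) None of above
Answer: b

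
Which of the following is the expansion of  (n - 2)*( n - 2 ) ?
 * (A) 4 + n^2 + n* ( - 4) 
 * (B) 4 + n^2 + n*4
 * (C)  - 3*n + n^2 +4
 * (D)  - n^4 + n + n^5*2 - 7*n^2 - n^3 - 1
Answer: A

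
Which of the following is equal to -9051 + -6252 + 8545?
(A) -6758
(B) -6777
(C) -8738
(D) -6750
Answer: A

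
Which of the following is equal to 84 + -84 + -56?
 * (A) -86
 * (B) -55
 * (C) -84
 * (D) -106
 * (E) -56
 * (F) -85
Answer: E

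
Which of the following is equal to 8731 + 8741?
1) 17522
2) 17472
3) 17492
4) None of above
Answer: 2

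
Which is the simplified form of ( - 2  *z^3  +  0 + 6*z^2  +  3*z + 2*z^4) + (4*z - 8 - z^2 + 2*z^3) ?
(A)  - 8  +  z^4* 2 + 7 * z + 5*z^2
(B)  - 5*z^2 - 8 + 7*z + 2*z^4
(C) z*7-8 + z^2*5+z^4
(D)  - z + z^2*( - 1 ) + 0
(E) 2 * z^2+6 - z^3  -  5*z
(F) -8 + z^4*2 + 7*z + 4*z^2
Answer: A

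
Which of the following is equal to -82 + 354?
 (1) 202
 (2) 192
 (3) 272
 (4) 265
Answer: 3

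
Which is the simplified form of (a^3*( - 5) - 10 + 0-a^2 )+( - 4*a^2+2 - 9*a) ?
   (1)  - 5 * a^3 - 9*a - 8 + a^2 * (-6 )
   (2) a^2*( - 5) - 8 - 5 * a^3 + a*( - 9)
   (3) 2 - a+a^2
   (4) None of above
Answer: 2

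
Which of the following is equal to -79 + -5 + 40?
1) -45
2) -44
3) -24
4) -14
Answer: 2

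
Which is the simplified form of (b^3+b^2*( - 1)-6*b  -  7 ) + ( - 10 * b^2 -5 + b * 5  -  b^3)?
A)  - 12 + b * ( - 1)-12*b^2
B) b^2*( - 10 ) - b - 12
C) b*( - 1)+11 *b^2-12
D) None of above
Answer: D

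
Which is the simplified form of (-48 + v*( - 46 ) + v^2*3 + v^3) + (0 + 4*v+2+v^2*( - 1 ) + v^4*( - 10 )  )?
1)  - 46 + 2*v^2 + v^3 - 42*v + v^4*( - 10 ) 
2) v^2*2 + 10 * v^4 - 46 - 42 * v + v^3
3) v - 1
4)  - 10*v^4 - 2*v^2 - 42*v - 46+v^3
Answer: 1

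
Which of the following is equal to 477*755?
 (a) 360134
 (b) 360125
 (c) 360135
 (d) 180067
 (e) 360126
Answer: c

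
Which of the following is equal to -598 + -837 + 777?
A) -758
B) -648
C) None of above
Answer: C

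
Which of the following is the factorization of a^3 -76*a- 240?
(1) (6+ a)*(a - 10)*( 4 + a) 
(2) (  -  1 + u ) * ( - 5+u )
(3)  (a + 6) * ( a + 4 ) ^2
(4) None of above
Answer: 1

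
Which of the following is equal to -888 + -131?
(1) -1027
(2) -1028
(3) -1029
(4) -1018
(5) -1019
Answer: 5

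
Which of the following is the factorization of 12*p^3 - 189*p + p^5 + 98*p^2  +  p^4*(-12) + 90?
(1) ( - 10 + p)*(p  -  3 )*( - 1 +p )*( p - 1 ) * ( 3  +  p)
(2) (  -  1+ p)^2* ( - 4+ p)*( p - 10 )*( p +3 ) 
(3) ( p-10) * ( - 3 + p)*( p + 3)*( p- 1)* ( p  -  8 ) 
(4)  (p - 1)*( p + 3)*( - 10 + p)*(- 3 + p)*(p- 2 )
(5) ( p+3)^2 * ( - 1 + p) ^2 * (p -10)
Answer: 1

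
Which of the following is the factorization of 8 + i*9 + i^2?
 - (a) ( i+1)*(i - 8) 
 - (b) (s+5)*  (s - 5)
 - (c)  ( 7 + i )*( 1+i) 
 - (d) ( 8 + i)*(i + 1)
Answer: d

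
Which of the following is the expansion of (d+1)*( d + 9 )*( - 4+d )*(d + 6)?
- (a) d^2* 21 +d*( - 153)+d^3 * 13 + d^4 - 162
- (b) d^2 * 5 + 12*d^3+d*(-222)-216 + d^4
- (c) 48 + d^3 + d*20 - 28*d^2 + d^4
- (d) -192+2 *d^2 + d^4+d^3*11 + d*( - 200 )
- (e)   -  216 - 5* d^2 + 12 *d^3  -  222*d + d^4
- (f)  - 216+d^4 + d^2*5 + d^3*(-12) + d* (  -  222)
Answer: b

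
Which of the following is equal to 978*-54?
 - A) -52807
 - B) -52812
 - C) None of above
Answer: B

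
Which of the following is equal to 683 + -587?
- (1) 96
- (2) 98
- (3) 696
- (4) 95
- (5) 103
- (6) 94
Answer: 1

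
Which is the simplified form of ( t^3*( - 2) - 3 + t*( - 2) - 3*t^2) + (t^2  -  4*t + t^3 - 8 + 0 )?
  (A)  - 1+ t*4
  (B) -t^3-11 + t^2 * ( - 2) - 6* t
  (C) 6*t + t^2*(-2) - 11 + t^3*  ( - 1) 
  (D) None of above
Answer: B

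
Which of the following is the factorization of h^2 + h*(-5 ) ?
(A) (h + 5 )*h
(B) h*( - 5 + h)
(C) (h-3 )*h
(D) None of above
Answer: B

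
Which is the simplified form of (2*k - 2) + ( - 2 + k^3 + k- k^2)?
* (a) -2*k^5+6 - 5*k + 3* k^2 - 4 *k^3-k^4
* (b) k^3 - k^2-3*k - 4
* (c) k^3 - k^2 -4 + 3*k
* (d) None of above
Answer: c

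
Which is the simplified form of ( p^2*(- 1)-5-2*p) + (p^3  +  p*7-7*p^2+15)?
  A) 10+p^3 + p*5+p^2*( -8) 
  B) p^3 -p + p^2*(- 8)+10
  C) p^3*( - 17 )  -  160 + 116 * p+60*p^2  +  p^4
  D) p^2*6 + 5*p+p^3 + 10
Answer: A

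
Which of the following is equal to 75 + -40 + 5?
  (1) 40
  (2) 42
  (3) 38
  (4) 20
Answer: 1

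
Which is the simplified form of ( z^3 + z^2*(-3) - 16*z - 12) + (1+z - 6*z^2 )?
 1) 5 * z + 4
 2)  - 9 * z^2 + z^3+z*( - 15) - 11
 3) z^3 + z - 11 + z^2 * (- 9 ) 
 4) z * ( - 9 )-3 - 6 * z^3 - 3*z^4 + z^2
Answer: 2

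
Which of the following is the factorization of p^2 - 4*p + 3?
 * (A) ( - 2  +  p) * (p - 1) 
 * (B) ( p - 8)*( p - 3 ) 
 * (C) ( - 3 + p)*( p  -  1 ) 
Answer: C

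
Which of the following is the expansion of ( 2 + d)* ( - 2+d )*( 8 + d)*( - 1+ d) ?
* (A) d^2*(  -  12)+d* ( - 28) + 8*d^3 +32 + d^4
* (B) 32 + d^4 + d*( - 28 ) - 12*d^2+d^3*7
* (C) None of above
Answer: B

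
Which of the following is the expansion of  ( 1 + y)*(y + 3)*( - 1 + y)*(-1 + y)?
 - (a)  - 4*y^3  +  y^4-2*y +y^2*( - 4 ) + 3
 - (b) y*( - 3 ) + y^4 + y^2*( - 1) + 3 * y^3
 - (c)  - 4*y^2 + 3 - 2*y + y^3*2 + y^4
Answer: c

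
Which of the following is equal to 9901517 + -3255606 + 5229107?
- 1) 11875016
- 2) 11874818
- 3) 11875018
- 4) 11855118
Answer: 3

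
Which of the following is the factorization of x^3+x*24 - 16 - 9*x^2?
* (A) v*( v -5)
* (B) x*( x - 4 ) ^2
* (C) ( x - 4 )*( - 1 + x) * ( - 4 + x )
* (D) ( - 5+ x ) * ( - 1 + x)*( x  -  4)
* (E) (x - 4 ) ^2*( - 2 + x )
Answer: C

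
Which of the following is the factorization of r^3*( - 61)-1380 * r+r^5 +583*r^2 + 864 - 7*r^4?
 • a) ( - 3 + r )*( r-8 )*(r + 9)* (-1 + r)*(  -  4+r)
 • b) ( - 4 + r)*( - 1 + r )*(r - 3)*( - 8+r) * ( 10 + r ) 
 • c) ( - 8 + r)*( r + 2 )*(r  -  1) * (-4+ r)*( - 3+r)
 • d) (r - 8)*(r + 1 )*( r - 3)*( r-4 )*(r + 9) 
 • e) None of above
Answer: a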